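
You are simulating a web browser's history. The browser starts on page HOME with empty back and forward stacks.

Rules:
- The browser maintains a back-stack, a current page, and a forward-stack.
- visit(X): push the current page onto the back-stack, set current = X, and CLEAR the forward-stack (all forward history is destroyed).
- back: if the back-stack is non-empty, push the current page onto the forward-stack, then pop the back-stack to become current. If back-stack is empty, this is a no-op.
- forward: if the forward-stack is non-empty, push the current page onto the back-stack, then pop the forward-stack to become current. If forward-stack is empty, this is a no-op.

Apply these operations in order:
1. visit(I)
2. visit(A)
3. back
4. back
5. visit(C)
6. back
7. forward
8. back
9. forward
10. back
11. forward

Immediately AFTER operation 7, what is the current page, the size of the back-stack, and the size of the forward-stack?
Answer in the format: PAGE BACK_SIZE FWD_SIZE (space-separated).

After 1 (visit(I)): cur=I back=1 fwd=0
After 2 (visit(A)): cur=A back=2 fwd=0
After 3 (back): cur=I back=1 fwd=1
After 4 (back): cur=HOME back=0 fwd=2
After 5 (visit(C)): cur=C back=1 fwd=0
After 6 (back): cur=HOME back=0 fwd=1
After 7 (forward): cur=C back=1 fwd=0

C 1 0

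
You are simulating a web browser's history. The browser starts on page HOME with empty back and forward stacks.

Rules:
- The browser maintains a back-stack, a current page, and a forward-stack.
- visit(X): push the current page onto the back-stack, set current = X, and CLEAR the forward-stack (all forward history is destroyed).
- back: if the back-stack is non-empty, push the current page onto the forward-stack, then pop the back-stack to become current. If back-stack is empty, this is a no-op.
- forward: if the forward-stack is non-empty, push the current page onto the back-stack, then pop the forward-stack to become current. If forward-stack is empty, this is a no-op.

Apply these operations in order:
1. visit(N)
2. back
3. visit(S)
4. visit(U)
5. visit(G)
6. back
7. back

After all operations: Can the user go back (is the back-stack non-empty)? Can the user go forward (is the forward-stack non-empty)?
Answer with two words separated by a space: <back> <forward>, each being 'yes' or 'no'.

Answer: yes yes

Derivation:
After 1 (visit(N)): cur=N back=1 fwd=0
After 2 (back): cur=HOME back=0 fwd=1
After 3 (visit(S)): cur=S back=1 fwd=0
After 4 (visit(U)): cur=U back=2 fwd=0
After 5 (visit(G)): cur=G back=3 fwd=0
After 6 (back): cur=U back=2 fwd=1
After 7 (back): cur=S back=1 fwd=2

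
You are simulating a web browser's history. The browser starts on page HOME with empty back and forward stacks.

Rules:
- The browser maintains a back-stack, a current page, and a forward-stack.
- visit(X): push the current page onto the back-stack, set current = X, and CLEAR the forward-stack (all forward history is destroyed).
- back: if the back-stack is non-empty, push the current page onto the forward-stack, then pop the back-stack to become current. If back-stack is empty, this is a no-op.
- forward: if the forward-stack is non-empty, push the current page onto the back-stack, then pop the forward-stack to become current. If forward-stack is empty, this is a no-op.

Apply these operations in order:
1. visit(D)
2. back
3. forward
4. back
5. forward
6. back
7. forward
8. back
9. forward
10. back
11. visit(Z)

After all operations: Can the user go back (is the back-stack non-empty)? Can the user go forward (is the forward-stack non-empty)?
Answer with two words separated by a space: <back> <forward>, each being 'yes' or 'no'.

After 1 (visit(D)): cur=D back=1 fwd=0
After 2 (back): cur=HOME back=0 fwd=1
After 3 (forward): cur=D back=1 fwd=0
After 4 (back): cur=HOME back=0 fwd=1
After 5 (forward): cur=D back=1 fwd=0
After 6 (back): cur=HOME back=0 fwd=1
After 7 (forward): cur=D back=1 fwd=0
After 8 (back): cur=HOME back=0 fwd=1
After 9 (forward): cur=D back=1 fwd=0
After 10 (back): cur=HOME back=0 fwd=1
After 11 (visit(Z)): cur=Z back=1 fwd=0

Answer: yes no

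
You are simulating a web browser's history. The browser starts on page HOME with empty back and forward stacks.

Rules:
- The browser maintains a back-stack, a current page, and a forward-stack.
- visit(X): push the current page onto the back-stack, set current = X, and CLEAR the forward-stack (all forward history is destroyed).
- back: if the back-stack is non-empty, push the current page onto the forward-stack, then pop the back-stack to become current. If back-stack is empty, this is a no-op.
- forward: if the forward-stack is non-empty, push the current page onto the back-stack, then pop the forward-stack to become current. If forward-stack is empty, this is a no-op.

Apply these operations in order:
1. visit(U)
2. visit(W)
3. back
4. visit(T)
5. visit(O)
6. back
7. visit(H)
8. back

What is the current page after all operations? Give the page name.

Answer: T

Derivation:
After 1 (visit(U)): cur=U back=1 fwd=0
After 2 (visit(W)): cur=W back=2 fwd=0
After 3 (back): cur=U back=1 fwd=1
After 4 (visit(T)): cur=T back=2 fwd=0
After 5 (visit(O)): cur=O back=3 fwd=0
After 6 (back): cur=T back=2 fwd=1
After 7 (visit(H)): cur=H back=3 fwd=0
After 8 (back): cur=T back=2 fwd=1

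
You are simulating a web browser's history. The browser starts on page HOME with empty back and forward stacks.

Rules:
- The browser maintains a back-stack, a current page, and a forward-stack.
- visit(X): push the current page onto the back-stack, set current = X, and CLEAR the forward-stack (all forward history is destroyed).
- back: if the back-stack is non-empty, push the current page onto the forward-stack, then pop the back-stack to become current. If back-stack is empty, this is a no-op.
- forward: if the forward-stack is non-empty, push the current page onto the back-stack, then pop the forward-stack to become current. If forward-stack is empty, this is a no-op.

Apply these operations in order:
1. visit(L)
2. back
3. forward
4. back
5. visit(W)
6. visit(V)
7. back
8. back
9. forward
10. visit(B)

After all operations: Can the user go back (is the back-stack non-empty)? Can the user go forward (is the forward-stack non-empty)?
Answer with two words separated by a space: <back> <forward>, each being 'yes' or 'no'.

Answer: yes no

Derivation:
After 1 (visit(L)): cur=L back=1 fwd=0
After 2 (back): cur=HOME back=0 fwd=1
After 3 (forward): cur=L back=1 fwd=0
After 4 (back): cur=HOME back=0 fwd=1
After 5 (visit(W)): cur=W back=1 fwd=0
After 6 (visit(V)): cur=V back=2 fwd=0
After 7 (back): cur=W back=1 fwd=1
After 8 (back): cur=HOME back=0 fwd=2
After 9 (forward): cur=W back=1 fwd=1
After 10 (visit(B)): cur=B back=2 fwd=0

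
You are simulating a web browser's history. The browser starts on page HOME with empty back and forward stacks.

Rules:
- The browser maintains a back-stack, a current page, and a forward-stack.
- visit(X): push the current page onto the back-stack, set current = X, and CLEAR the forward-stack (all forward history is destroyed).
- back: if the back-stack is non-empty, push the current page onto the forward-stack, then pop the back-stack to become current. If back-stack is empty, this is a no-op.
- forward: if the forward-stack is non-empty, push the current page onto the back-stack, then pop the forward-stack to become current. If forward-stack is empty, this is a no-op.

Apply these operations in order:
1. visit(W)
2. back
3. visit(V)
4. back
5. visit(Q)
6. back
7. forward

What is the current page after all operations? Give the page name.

After 1 (visit(W)): cur=W back=1 fwd=0
After 2 (back): cur=HOME back=0 fwd=1
After 3 (visit(V)): cur=V back=1 fwd=0
After 4 (back): cur=HOME back=0 fwd=1
After 5 (visit(Q)): cur=Q back=1 fwd=0
After 6 (back): cur=HOME back=0 fwd=1
After 7 (forward): cur=Q back=1 fwd=0

Answer: Q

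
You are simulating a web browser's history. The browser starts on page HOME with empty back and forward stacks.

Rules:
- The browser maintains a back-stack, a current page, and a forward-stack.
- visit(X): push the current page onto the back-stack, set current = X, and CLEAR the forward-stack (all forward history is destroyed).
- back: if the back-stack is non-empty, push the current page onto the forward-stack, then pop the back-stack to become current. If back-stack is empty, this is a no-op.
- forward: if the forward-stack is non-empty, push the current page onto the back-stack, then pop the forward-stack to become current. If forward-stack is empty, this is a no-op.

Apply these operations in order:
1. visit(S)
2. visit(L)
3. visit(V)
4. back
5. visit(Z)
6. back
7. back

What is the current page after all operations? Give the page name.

Answer: S

Derivation:
After 1 (visit(S)): cur=S back=1 fwd=0
After 2 (visit(L)): cur=L back=2 fwd=0
After 3 (visit(V)): cur=V back=3 fwd=0
After 4 (back): cur=L back=2 fwd=1
After 5 (visit(Z)): cur=Z back=3 fwd=0
After 6 (back): cur=L back=2 fwd=1
After 7 (back): cur=S back=1 fwd=2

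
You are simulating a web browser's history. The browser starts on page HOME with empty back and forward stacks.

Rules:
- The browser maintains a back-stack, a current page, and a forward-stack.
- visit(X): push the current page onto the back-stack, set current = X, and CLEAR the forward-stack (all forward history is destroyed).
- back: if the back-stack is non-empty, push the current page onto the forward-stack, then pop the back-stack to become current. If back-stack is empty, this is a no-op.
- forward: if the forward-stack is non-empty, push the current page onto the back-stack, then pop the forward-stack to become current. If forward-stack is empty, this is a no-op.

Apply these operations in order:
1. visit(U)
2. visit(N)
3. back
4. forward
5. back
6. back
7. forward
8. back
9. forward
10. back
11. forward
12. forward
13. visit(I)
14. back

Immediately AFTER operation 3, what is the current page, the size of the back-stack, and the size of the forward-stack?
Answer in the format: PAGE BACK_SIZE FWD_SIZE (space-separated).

After 1 (visit(U)): cur=U back=1 fwd=0
After 2 (visit(N)): cur=N back=2 fwd=0
After 3 (back): cur=U back=1 fwd=1

U 1 1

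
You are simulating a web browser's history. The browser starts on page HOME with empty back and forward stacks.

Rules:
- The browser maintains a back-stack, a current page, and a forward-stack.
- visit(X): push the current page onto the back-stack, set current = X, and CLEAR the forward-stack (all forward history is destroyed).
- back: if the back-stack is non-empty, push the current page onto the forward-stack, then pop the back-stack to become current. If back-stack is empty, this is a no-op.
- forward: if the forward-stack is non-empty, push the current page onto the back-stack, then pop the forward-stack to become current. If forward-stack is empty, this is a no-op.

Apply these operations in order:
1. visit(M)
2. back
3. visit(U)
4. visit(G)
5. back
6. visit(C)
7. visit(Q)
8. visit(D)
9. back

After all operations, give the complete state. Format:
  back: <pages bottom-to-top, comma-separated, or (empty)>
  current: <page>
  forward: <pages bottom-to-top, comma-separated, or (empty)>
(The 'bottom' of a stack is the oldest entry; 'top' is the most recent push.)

After 1 (visit(M)): cur=M back=1 fwd=0
After 2 (back): cur=HOME back=0 fwd=1
After 3 (visit(U)): cur=U back=1 fwd=0
After 4 (visit(G)): cur=G back=2 fwd=0
After 5 (back): cur=U back=1 fwd=1
After 6 (visit(C)): cur=C back=2 fwd=0
After 7 (visit(Q)): cur=Q back=3 fwd=0
After 8 (visit(D)): cur=D back=4 fwd=0
After 9 (back): cur=Q back=3 fwd=1

Answer: back: HOME,U,C
current: Q
forward: D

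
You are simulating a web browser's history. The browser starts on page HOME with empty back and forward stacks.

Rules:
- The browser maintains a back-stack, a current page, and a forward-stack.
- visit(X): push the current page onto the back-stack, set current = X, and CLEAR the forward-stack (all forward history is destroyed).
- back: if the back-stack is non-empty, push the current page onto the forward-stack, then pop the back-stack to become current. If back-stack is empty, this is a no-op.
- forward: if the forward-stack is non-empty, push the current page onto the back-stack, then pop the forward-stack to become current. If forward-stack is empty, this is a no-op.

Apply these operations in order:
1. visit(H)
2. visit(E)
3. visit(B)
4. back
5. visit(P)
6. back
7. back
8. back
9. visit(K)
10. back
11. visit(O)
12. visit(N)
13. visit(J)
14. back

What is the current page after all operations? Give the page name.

Answer: N

Derivation:
After 1 (visit(H)): cur=H back=1 fwd=0
After 2 (visit(E)): cur=E back=2 fwd=0
After 3 (visit(B)): cur=B back=3 fwd=0
After 4 (back): cur=E back=2 fwd=1
After 5 (visit(P)): cur=P back=3 fwd=0
After 6 (back): cur=E back=2 fwd=1
After 7 (back): cur=H back=1 fwd=2
After 8 (back): cur=HOME back=0 fwd=3
After 9 (visit(K)): cur=K back=1 fwd=0
After 10 (back): cur=HOME back=0 fwd=1
After 11 (visit(O)): cur=O back=1 fwd=0
After 12 (visit(N)): cur=N back=2 fwd=0
After 13 (visit(J)): cur=J back=3 fwd=0
After 14 (back): cur=N back=2 fwd=1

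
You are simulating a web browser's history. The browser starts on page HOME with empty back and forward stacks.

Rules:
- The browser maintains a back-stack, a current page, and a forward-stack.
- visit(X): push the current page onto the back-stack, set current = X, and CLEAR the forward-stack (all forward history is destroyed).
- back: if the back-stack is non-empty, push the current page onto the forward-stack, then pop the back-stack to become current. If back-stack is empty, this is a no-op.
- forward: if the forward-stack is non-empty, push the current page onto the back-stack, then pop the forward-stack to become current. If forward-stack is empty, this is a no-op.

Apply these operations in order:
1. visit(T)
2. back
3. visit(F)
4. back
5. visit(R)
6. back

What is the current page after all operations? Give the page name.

After 1 (visit(T)): cur=T back=1 fwd=0
After 2 (back): cur=HOME back=0 fwd=1
After 3 (visit(F)): cur=F back=1 fwd=0
After 4 (back): cur=HOME back=0 fwd=1
After 5 (visit(R)): cur=R back=1 fwd=0
After 6 (back): cur=HOME back=0 fwd=1

Answer: HOME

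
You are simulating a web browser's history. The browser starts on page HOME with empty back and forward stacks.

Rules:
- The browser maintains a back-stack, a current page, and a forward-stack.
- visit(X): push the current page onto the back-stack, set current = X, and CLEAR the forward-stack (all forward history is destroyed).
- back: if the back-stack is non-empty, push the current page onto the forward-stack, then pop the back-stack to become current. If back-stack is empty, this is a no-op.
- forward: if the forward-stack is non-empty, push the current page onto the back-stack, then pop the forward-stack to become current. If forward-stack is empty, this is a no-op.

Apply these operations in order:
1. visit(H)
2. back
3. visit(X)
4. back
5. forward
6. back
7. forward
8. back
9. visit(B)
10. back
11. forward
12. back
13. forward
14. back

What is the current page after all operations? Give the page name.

Answer: HOME

Derivation:
After 1 (visit(H)): cur=H back=1 fwd=0
After 2 (back): cur=HOME back=0 fwd=1
After 3 (visit(X)): cur=X back=1 fwd=0
After 4 (back): cur=HOME back=0 fwd=1
After 5 (forward): cur=X back=1 fwd=0
After 6 (back): cur=HOME back=0 fwd=1
After 7 (forward): cur=X back=1 fwd=0
After 8 (back): cur=HOME back=0 fwd=1
After 9 (visit(B)): cur=B back=1 fwd=0
After 10 (back): cur=HOME back=0 fwd=1
After 11 (forward): cur=B back=1 fwd=0
After 12 (back): cur=HOME back=0 fwd=1
After 13 (forward): cur=B back=1 fwd=0
After 14 (back): cur=HOME back=0 fwd=1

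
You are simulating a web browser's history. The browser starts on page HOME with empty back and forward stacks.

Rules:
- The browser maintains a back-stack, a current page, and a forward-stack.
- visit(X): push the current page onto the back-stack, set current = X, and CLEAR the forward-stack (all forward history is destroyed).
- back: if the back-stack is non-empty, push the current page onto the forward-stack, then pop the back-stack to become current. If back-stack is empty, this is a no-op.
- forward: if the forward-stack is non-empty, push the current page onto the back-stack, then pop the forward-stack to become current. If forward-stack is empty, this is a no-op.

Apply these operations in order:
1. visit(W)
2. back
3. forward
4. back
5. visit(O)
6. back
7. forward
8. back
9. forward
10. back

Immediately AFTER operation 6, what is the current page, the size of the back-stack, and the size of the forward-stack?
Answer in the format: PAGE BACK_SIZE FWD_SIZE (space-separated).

After 1 (visit(W)): cur=W back=1 fwd=0
After 2 (back): cur=HOME back=0 fwd=1
After 3 (forward): cur=W back=1 fwd=0
After 4 (back): cur=HOME back=0 fwd=1
After 5 (visit(O)): cur=O back=1 fwd=0
After 6 (back): cur=HOME back=0 fwd=1

HOME 0 1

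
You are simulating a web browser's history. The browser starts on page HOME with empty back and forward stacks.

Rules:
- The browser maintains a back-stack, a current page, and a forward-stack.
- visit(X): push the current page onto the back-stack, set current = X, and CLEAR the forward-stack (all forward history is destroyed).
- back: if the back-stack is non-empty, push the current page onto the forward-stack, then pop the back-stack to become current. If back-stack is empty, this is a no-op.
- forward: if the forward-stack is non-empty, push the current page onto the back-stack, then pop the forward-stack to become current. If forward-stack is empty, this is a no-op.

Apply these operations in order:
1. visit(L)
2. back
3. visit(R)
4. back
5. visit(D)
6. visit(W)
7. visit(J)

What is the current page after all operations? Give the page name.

Answer: J

Derivation:
After 1 (visit(L)): cur=L back=1 fwd=0
After 2 (back): cur=HOME back=0 fwd=1
After 3 (visit(R)): cur=R back=1 fwd=0
After 4 (back): cur=HOME back=0 fwd=1
After 5 (visit(D)): cur=D back=1 fwd=0
After 6 (visit(W)): cur=W back=2 fwd=0
After 7 (visit(J)): cur=J back=3 fwd=0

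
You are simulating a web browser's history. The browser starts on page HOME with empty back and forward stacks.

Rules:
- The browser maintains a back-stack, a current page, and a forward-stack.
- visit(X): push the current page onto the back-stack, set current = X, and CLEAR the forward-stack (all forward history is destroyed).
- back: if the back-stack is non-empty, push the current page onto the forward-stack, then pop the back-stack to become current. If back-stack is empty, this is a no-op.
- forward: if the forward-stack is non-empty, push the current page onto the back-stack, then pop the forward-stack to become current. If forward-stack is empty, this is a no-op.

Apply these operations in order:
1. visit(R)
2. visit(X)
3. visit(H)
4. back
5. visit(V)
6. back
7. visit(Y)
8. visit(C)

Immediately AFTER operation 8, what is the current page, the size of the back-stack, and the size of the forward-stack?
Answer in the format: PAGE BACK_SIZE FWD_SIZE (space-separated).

After 1 (visit(R)): cur=R back=1 fwd=0
After 2 (visit(X)): cur=X back=2 fwd=0
After 3 (visit(H)): cur=H back=3 fwd=0
After 4 (back): cur=X back=2 fwd=1
After 5 (visit(V)): cur=V back=3 fwd=0
After 6 (back): cur=X back=2 fwd=1
After 7 (visit(Y)): cur=Y back=3 fwd=0
After 8 (visit(C)): cur=C back=4 fwd=0

C 4 0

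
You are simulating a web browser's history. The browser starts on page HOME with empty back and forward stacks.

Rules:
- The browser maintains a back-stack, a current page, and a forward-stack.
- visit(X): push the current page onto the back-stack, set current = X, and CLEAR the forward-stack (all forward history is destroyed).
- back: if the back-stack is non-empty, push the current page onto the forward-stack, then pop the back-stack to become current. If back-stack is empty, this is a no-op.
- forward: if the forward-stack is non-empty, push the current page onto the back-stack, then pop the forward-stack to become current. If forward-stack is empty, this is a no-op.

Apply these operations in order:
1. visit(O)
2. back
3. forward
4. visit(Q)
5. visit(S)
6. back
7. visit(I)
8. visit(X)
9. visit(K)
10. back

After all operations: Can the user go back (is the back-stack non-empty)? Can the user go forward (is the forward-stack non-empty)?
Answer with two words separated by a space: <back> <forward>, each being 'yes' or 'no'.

Answer: yes yes

Derivation:
After 1 (visit(O)): cur=O back=1 fwd=0
After 2 (back): cur=HOME back=0 fwd=1
After 3 (forward): cur=O back=1 fwd=0
After 4 (visit(Q)): cur=Q back=2 fwd=0
After 5 (visit(S)): cur=S back=3 fwd=0
After 6 (back): cur=Q back=2 fwd=1
After 7 (visit(I)): cur=I back=3 fwd=0
After 8 (visit(X)): cur=X back=4 fwd=0
After 9 (visit(K)): cur=K back=5 fwd=0
After 10 (back): cur=X back=4 fwd=1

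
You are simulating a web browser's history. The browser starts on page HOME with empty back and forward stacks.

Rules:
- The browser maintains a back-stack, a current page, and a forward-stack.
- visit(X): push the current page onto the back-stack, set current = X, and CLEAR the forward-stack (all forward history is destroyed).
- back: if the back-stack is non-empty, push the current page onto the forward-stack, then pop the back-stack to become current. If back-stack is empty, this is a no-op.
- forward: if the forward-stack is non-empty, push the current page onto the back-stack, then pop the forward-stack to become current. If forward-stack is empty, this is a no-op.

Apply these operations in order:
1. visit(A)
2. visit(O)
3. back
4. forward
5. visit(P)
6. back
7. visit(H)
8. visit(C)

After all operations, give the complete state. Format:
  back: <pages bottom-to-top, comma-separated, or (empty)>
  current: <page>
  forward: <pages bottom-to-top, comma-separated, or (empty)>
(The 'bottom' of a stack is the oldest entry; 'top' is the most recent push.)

Answer: back: HOME,A,O,H
current: C
forward: (empty)

Derivation:
After 1 (visit(A)): cur=A back=1 fwd=0
After 2 (visit(O)): cur=O back=2 fwd=0
After 3 (back): cur=A back=1 fwd=1
After 4 (forward): cur=O back=2 fwd=0
After 5 (visit(P)): cur=P back=3 fwd=0
After 6 (back): cur=O back=2 fwd=1
After 7 (visit(H)): cur=H back=3 fwd=0
After 8 (visit(C)): cur=C back=4 fwd=0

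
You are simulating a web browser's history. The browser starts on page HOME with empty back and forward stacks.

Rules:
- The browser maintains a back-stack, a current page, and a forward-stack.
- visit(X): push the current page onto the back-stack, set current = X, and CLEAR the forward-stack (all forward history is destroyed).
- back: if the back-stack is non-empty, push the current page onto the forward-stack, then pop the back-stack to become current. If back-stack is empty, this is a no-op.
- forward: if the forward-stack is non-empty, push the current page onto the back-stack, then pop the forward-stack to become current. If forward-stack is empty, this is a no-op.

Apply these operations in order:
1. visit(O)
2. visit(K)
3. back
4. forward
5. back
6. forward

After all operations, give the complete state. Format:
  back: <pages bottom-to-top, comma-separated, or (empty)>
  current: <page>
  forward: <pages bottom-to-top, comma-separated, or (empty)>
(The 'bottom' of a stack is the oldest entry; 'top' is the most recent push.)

After 1 (visit(O)): cur=O back=1 fwd=0
After 2 (visit(K)): cur=K back=2 fwd=0
After 3 (back): cur=O back=1 fwd=1
After 4 (forward): cur=K back=2 fwd=0
After 5 (back): cur=O back=1 fwd=1
After 6 (forward): cur=K back=2 fwd=0

Answer: back: HOME,O
current: K
forward: (empty)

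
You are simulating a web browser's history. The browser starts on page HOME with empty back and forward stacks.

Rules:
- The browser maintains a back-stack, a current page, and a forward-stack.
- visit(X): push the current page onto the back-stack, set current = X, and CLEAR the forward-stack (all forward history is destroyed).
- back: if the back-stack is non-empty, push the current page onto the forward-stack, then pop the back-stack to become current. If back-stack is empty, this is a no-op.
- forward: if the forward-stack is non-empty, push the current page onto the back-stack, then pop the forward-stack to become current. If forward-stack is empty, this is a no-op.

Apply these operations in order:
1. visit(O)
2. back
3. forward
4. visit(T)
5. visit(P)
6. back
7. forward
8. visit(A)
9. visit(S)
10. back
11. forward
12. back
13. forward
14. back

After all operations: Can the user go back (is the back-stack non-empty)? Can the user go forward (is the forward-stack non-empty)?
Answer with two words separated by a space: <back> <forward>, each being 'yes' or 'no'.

Answer: yes yes

Derivation:
After 1 (visit(O)): cur=O back=1 fwd=0
After 2 (back): cur=HOME back=0 fwd=1
After 3 (forward): cur=O back=1 fwd=0
After 4 (visit(T)): cur=T back=2 fwd=0
After 5 (visit(P)): cur=P back=3 fwd=0
After 6 (back): cur=T back=2 fwd=1
After 7 (forward): cur=P back=3 fwd=0
After 8 (visit(A)): cur=A back=4 fwd=0
After 9 (visit(S)): cur=S back=5 fwd=0
After 10 (back): cur=A back=4 fwd=1
After 11 (forward): cur=S back=5 fwd=0
After 12 (back): cur=A back=4 fwd=1
After 13 (forward): cur=S back=5 fwd=0
After 14 (back): cur=A back=4 fwd=1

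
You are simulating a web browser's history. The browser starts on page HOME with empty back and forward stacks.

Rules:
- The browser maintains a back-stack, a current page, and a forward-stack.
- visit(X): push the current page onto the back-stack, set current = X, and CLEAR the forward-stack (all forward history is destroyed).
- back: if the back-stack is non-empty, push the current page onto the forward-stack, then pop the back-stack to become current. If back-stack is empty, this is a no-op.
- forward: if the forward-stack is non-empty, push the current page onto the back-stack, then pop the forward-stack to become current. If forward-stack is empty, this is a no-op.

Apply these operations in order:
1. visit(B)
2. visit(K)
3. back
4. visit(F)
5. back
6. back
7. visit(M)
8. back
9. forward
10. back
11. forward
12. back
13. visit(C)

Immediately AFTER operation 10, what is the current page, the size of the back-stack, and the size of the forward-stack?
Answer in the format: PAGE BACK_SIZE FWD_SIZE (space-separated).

After 1 (visit(B)): cur=B back=1 fwd=0
After 2 (visit(K)): cur=K back=2 fwd=0
After 3 (back): cur=B back=1 fwd=1
After 4 (visit(F)): cur=F back=2 fwd=0
After 5 (back): cur=B back=1 fwd=1
After 6 (back): cur=HOME back=0 fwd=2
After 7 (visit(M)): cur=M back=1 fwd=0
After 8 (back): cur=HOME back=0 fwd=1
After 9 (forward): cur=M back=1 fwd=0
After 10 (back): cur=HOME back=0 fwd=1

HOME 0 1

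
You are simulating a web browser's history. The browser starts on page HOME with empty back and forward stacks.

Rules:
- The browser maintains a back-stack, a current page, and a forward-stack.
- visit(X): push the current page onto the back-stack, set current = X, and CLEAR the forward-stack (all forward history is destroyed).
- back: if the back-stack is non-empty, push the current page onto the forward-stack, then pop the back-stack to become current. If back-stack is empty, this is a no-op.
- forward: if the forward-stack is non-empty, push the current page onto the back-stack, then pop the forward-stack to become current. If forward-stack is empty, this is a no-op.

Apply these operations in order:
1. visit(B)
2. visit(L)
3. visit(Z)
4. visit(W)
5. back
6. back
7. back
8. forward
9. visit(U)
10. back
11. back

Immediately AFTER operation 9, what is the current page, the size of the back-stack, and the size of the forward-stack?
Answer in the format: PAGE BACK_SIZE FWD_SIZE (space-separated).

After 1 (visit(B)): cur=B back=1 fwd=0
After 2 (visit(L)): cur=L back=2 fwd=0
After 3 (visit(Z)): cur=Z back=3 fwd=0
After 4 (visit(W)): cur=W back=4 fwd=0
After 5 (back): cur=Z back=3 fwd=1
After 6 (back): cur=L back=2 fwd=2
After 7 (back): cur=B back=1 fwd=3
After 8 (forward): cur=L back=2 fwd=2
After 9 (visit(U)): cur=U back=3 fwd=0

U 3 0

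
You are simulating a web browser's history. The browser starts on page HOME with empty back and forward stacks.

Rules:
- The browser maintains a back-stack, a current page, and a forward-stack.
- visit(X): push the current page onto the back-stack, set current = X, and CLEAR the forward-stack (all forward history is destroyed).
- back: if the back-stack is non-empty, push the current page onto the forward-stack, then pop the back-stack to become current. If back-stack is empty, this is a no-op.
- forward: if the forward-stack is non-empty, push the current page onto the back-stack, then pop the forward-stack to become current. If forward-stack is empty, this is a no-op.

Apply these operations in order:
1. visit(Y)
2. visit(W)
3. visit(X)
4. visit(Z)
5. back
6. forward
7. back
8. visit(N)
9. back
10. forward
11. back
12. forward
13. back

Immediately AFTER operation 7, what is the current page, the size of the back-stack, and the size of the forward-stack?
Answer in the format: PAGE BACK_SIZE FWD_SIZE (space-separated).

After 1 (visit(Y)): cur=Y back=1 fwd=0
After 2 (visit(W)): cur=W back=2 fwd=0
After 3 (visit(X)): cur=X back=3 fwd=0
After 4 (visit(Z)): cur=Z back=4 fwd=0
After 5 (back): cur=X back=3 fwd=1
After 6 (forward): cur=Z back=4 fwd=0
After 7 (back): cur=X back=3 fwd=1

X 3 1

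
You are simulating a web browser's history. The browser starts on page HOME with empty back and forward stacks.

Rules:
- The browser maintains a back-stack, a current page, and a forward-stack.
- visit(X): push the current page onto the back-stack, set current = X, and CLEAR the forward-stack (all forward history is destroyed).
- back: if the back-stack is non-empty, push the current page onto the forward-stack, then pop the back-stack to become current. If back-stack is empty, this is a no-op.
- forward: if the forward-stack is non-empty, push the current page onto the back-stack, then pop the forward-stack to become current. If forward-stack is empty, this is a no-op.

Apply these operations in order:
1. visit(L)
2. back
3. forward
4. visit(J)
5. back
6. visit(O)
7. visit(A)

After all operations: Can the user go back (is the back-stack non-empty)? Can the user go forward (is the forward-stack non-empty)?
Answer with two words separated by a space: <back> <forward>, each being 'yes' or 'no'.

After 1 (visit(L)): cur=L back=1 fwd=0
After 2 (back): cur=HOME back=0 fwd=1
After 3 (forward): cur=L back=1 fwd=0
After 4 (visit(J)): cur=J back=2 fwd=0
After 5 (back): cur=L back=1 fwd=1
After 6 (visit(O)): cur=O back=2 fwd=0
After 7 (visit(A)): cur=A back=3 fwd=0

Answer: yes no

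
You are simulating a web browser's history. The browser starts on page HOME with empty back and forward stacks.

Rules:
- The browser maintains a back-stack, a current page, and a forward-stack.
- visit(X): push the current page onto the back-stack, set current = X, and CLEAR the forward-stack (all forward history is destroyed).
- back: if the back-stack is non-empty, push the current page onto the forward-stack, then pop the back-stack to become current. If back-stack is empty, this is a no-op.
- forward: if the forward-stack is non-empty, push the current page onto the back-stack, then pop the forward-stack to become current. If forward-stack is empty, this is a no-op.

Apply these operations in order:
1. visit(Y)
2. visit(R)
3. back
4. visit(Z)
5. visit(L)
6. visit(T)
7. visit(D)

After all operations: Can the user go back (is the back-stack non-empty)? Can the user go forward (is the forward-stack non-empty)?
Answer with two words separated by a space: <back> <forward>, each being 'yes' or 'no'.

Answer: yes no

Derivation:
After 1 (visit(Y)): cur=Y back=1 fwd=0
After 2 (visit(R)): cur=R back=2 fwd=0
After 3 (back): cur=Y back=1 fwd=1
After 4 (visit(Z)): cur=Z back=2 fwd=0
After 5 (visit(L)): cur=L back=3 fwd=0
After 6 (visit(T)): cur=T back=4 fwd=0
After 7 (visit(D)): cur=D back=5 fwd=0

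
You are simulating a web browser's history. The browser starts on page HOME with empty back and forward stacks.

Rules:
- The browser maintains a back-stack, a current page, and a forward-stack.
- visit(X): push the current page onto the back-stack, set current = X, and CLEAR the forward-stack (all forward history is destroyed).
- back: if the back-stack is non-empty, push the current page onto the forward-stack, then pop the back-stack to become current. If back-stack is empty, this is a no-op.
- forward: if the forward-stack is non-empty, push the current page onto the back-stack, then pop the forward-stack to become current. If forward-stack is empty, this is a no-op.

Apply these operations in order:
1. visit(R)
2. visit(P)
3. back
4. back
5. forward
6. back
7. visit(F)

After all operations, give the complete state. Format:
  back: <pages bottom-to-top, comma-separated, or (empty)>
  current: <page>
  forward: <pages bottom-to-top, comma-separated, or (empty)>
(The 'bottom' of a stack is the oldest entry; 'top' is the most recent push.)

After 1 (visit(R)): cur=R back=1 fwd=0
After 2 (visit(P)): cur=P back=2 fwd=0
After 3 (back): cur=R back=1 fwd=1
After 4 (back): cur=HOME back=0 fwd=2
After 5 (forward): cur=R back=1 fwd=1
After 6 (back): cur=HOME back=0 fwd=2
After 7 (visit(F)): cur=F back=1 fwd=0

Answer: back: HOME
current: F
forward: (empty)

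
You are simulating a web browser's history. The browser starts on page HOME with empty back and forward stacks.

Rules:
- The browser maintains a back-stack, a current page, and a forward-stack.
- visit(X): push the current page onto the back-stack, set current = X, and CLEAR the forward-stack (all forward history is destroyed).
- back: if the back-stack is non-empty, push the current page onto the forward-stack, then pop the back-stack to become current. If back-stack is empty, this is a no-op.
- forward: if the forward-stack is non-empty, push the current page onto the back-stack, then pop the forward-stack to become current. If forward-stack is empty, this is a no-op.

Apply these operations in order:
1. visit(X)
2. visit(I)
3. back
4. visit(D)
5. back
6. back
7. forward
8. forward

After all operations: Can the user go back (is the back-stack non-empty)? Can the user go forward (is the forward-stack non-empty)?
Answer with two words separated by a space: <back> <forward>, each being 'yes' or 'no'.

After 1 (visit(X)): cur=X back=1 fwd=0
After 2 (visit(I)): cur=I back=2 fwd=0
After 3 (back): cur=X back=1 fwd=1
After 4 (visit(D)): cur=D back=2 fwd=0
After 5 (back): cur=X back=1 fwd=1
After 6 (back): cur=HOME back=0 fwd=2
After 7 (forward): cur=X back=1 fwd=1
After 8 (forward): cur=D back=2 fwd=0

Answer: yes no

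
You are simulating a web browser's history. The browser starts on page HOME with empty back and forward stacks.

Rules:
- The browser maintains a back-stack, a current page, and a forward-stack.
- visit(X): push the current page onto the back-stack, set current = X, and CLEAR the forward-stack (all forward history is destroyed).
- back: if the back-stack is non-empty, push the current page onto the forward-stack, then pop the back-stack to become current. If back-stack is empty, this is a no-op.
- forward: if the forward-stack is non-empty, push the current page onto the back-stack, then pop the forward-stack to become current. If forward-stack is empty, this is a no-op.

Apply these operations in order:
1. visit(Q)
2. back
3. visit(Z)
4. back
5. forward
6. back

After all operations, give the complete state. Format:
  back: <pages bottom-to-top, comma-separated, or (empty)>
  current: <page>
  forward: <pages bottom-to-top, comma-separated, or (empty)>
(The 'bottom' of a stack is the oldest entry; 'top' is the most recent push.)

After 1 (visit(Q)): cur=Q back=1 fwd=0
After 2 (back): cur=HOME back=0 fwd=1
After 3 (visit(Z)): cur=Z back=1 fwd=0
After 4 (back): cur=HOME back=0 fwd=1
After 5 (forward): cur=Z back=1 fwd=0
After 6 (back): cur=HOME back=0 fwd=1

Answer: back: (empty)
current: HOME
forward: Z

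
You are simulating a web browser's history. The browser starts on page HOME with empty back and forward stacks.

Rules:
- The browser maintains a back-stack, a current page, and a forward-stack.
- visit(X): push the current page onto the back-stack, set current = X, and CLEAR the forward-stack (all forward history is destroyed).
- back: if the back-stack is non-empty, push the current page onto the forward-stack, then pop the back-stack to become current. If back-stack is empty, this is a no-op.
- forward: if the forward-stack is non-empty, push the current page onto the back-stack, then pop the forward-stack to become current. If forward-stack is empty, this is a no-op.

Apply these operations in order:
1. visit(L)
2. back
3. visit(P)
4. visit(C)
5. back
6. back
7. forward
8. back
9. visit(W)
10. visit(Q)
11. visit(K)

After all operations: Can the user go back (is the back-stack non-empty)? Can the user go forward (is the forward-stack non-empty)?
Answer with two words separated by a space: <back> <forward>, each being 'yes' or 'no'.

Answer: yes no

Derivation:
After 1 (visit(L)): cur=L back=1 fwd=0
After 2 (back): cur=HOME back=0 fwd=1
After 3 (visit(P)): cur=P back=1 fwd=0
After 4 (visit(C)): cur=C back=2 fwd=0
After 5 (back): cur=P back=1 fwd=1
After 6 (back): cur=HOME back=0 fwd=2
After 7 (forward): cur=P back=1 fwd=1
After 8 (back): cur=HOME back=0 fwd=2
After 9 (visit(W)): cur=W back=1 fwd=0
After 10 (visit(Q)): cur=Q back=2 fwd=0
After 11 (visit(K)): cur=K back=3 fwd=0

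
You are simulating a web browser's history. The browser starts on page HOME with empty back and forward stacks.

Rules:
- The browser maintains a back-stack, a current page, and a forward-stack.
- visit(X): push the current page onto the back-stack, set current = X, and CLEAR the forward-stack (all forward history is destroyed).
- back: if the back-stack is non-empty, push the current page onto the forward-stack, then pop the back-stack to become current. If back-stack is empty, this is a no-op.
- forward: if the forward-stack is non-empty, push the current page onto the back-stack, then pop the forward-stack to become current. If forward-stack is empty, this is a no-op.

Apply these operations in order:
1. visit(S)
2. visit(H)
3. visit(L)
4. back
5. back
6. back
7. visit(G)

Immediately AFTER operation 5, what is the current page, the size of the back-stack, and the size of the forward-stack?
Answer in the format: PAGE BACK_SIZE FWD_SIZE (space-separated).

After 1 (visit(S)): cur=S back=1 fwd=0
After 2 (visit(H)): cur=H back=2 fwd=0
After 3 (visit(L)): cur=L back=3 fwd=0
After 4 (back): cur=H back=2 fwd=1
After 5 (back): cur=S back=1 fwd=2

S 1 2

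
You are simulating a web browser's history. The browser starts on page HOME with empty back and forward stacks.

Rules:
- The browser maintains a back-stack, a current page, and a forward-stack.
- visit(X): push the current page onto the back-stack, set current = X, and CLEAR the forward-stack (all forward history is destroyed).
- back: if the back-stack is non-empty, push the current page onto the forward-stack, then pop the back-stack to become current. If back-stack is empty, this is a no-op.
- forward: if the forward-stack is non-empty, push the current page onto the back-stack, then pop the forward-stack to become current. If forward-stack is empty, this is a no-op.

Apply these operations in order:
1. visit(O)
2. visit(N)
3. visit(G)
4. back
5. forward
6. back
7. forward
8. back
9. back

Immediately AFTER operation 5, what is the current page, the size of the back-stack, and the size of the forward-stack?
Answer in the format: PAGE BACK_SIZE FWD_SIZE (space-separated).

After 1 (visit(O)): cur=O back=1 fwd=0
After 2 (visit(N)): cur=N back=2 fwd=0
After 3 (visit(G)): cur=G back=3 fwd=0
After 4 (back): cur=N back=2 fwd=1
After 5 (forward): cur=G back=3 fwd=0

G 3 0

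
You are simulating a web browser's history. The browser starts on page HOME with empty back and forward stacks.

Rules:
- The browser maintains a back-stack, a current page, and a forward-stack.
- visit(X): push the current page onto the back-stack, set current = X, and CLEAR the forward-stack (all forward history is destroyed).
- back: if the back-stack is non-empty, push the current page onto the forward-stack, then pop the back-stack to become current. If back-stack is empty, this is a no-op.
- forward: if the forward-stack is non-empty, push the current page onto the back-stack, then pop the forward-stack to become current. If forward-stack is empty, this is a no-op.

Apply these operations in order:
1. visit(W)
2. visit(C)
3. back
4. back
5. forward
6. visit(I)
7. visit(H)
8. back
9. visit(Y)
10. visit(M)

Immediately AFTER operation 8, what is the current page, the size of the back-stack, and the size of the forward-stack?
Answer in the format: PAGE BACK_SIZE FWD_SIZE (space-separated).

After 1 (visit(W)): cur=W back=1 fwd=0
After 2 (visit(C)): cur=C back=2 fwd=0
After 3 (back): cur=W back=1 fwd=1
After 4 (back): cur=HOME back=0 fwd=2
After 5 (forward): cur=W back=1 fwd=1
After 6 (visit(I)): cur=I back=2 fwd=0
After 7 (visit(H)): cur=H back=3 fwd=0
After 8 (back): cur=I back=2 fwd=1

I 2 1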